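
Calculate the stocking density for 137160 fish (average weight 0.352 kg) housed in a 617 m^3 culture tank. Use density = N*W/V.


Total biomass = 137160 fish * 0.352 kg = 48280.32 kg
Density = total biomass / volume = 48280.32 / 617 = 78.2501 kg/m^3

78.2501 kg/m^3


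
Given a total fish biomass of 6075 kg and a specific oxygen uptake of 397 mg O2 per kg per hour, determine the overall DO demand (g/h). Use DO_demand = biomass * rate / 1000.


Total O2 consumption (mg/h) = 6075 kg * 397 mg/(kg*h) = 2411775 mg/h
Convert to g/h: 2411775 / 1000 = 2411.775 g/h

2411.775 g/h


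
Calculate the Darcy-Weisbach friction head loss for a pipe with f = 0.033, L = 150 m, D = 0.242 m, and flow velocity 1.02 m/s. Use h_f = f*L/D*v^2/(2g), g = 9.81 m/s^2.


v^2 = 1.02^2 = 1.0404 m^2/s^2
L/D = 150/0.242 = 619.83471
h_f = f*(L/D)*v^2/(2g) = 0.033 * 619.83471 * 1.0404 / 19.62 = 1.08465 m

1.08465 m


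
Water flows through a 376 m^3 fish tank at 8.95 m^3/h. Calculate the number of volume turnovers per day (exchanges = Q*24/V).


Daily flow volume = 8.95 m^3/h * 24 h = 214.8 m^3/day
Exchanges = daily flow / tank volume = 214.8 / 376 = 0.571277 exchanges/day

0.571277 exchanges/day


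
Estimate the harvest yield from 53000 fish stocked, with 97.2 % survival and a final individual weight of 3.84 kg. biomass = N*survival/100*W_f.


Survivors = 53000 * 97.2/100 = 51516 fish
Harvest biomass = survivors * W_f = 51516 * 3.84 = 197821.44 kg

197821.44 kg


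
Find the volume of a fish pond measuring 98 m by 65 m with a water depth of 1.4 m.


Base area = L * W = 98 * 65 = 6370 m^2
Volume = area * depth = 6370 * 1.4 = 8918 m^3

8918 m^3


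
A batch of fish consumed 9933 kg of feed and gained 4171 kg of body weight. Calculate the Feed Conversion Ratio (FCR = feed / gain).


FCR = feed consumed / weight gained
FCR = 9933 kg / 4171 kg = 2.38144

2.38144


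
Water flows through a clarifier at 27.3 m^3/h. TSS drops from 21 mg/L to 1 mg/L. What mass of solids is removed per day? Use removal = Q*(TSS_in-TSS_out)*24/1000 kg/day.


Concentration drop: TSS_in - TSS_out = 21 - 1 = 20 mg/L
Hourly solids removed = Q * dTSS = 27.3 m^3/h * 20 mg/L = 546 g/h  (m^3/h * mg/L = g/h)
Daily solids removed = 546 * 24 = 13104 g/day
Convert g to kg: 13104 / 1000 = 13.104 kg/day

13.104 kg/day


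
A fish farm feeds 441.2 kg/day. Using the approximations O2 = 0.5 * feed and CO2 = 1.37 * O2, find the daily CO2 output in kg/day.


O2 = 441.2 * 0.5 = 220.6
CO2 = 220.6 * 1.37 = 302.222

302.222 kg/day


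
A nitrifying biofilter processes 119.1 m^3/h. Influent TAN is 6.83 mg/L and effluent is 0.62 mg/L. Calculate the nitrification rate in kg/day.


Concentration drop: TAN_in - TAN_out = 6.83 - 0.62 = 6.21 mg/L
Hourly TAN removed = Q * dTAN = 119.1 m^3/h * 6.21 mg/L = 739.611 g/h  (m^3/h * mg/L = g/h)
Daily TAN removed = 739.611 * 24 = 17750.664 g/day
Convert to kg/day: 17750.664 / 1000 = 17.750664 kg/day

17.750664 kg/day


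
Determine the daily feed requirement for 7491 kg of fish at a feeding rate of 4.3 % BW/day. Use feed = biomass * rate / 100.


Feeding rate fraction = 4.3% / 100 = 0.043
Daily feed = 7491 kg * 0.043 = 322.113 kg/day

322.113 kg/day


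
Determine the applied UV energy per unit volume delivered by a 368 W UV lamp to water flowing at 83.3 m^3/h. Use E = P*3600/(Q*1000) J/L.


Energy delivered per hour = 368 W * 3600 s = 1324800 J/h
Volume treated per hour = 83.3 m^3/h * 1000 = 83300 L/h
dose = 1324800 / 83300 = 15.904 J/L

15.904 J/L


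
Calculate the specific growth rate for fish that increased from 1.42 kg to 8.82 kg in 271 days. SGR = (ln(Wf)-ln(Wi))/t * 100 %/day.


ln(W_f) = ln(8.82) = 2.1770219
ln(W_i) = ln(1.42) = 0.35065687
ln(W_f) - ln(W_i) = 2.1770219 - 0.35065687 = 1.826365
SGR = 1.826365 / 271 * 100 = 0.673935 %/day

0.673935 %/day


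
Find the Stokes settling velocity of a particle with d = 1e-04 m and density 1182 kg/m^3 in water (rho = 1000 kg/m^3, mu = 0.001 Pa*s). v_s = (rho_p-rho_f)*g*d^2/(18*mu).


Density difference: rho_p - rho_f = 1182 - 1000 = 182 kg/m^3
d^2 = (1e-04)^2 = 1e-08 m^2
Numerator = (rho_p - rho_f) * g * d^2 = 182 * 9.81 * 1e-08 = 1.78542e-05
Denominator = 18 * mu = 18 * 0.001 = 0.018
v_s = 1.78542e-05 / 0.018 = 9.919e-04 m/s
Check: Re = rho_f * v_s * d / mu = 1000 * 9.919e-04 * 1e-04 / 0.001 = 0.0992 < 1, so Stokes' law applies.

9.919e-04 m/s


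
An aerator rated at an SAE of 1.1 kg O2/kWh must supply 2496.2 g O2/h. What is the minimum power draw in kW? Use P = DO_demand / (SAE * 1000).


SAE in g O2/kWh = 1.1 * 1000 = 1100 g/kWh
P = DO_demand / SAE_g = 2496.2 / 1100 = 2.26927 kW

2.26927 kW


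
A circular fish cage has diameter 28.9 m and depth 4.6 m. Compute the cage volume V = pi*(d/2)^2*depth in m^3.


r = d/2 = 28.9/2 = 14.45 m
Base area = pi*r^2 = pi*14.45^2 = 655.9724 m^2
Volume = 655.9724 * 4.6 = 3017.47 m^3

3017.47 m^3


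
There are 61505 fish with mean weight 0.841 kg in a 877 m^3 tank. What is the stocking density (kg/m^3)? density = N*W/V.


Total biomass = 61505 fish * 0.841 kg = 51725.705 kg
Density = total biomass / volume = 51725.705 / 877 = 58.9803 kg/m^3

58.9803 kg/m^3


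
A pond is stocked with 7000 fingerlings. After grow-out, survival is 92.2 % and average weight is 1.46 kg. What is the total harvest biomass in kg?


Survivors = 7000 * 92.2/100 = 6454 fish
Harvest biomass = survivors * W_f = 6454 * 1.46 = 9422.84 kg

9422.84 kg


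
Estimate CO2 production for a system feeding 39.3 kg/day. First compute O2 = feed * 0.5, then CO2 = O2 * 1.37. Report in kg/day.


O2 = 39.3 * 0.5 = 19.65
CO2 = 19.65 * 1.37 = 26.9205

26.9205 kg/day


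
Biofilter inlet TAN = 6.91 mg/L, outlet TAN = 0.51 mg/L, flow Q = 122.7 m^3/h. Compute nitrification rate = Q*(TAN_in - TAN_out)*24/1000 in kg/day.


Concentration drop: TAN_in - TAN_out = 6.91 - 0.51 = 6.4 mg/L
Hourly TAN removed = Q * dTAN = 122.7 m^3/h * 6.4 mg/L = 785.28 g/h  (m^3/h * mg/L = g/h)
Daily TAN removed = 785.28 * 24 = 18846.72 g/day
Convert to kg/day: 18846.72 / 1000 = 18.84672 kg/day

18.84672 kg/day


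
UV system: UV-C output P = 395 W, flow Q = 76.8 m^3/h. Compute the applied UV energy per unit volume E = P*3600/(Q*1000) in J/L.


Energy delivered per hour = 395 W * 3600 s = 1422000 J/h
Volume treated per hour = 76.8 m^3/h * 1000 = 76800 L/h
dose = 1422000 / 76800 = 18.5156 J/L

18.5156 J/L


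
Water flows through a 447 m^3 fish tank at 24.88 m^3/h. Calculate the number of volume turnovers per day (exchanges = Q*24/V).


Daily flow volume = 24.88 m^3/h * 24 h = 597.12 m^3/day
Exchanges = daily flow / tank volume = 597.12 / 447 = 1.33584 exchanges/day

1.33584 exchanges/day


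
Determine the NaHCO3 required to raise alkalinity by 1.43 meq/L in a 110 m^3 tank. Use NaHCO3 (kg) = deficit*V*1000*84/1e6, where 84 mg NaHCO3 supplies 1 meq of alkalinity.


Tank volume in L = 110 m^3 * 1000 = 110000 L
Total meq required = 1.43 meq/L * 110000 L = 157300 meq
NaHCO3 mass = 157300 meq * 84 mg/meq / 1e6 = 13.2132 kg

13.2132 kg


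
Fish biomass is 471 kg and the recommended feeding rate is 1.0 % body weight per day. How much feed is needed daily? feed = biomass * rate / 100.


Feeding rate fraction = 1.0% / 100 = 0.01
Daily feed = 471 kg * 0.01 = 4.71 kg/day

4.71 kg/day


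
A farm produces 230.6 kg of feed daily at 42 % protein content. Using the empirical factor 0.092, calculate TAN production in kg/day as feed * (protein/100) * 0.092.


Protein in feed = 230.6 * 42/100 = 96.852 kg/day
TAN = protein * 0.092 = 96.852 * 0.092 = 8.910384 kg/day

8.910384 kg/day


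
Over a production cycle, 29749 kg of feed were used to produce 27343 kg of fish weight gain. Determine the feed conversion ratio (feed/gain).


FCR = feed consumed / weight gained
FCR = 29749 kg / 27343 kg = 1.08799

1.08799


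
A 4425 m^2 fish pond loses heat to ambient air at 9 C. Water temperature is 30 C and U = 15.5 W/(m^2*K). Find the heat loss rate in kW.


Temperature difference dT = 30 - 9 = 21 K
Heat loss (W) = U * A * dT = 15.5 * 4425 * 21 = 1440337.5 W
Convert to kW: 1440337.5 / 1000 = 1440.3375 kW

1440.3375 kW


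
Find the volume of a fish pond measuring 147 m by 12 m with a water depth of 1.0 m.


Base area = L * W = 147 * 12 = 1764 m^2
Volume = area * depth = 1764 * 1.0 = 1764 m^3

1764 m^3


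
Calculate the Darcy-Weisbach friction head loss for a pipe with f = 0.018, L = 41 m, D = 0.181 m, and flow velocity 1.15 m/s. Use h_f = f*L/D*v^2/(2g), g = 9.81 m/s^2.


v^2 = 1.15^2 = 1.3225 m^2/s^2
L/D = 41/0.181 = 226.51934
h_f = f*(L/D)*v^2/(2g) = 0.018 * 226.51934 * 1.3225 / 19.62 = 0.274837 m

0.274837 m


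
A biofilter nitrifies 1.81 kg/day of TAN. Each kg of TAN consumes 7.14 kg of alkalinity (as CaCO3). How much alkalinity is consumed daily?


Alkalinity factor: 7.14 kg CaCO3 consumed per kg TAN nitrified
alk = 1.81 kg TAN * 7.14 = 12.9234 kg CaCO3/day

12.9234 kg CaCO3/day


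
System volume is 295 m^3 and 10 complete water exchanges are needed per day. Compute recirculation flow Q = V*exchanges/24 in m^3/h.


Daily recirculation volume = 295 m^3 * 10 = 2950 m^3/day
Flow rate Q = daily volume / 24 h = 2950 / 24 = 122.917 m^3/h

122.917 m^3/h


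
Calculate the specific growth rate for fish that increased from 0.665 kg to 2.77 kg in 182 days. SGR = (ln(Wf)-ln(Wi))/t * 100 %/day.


ln(W_f) = ln(2.77) = 1.0188473
ln(W_i) = ln(0.665) = -0.40796824
ln(W_f) - ln(W_i) = 1.0188473 - -0.40796824 = 1.4268155
SGR = 1.4268155 / 182 * 100 = 0.783965 %/day

0.783965 %/day


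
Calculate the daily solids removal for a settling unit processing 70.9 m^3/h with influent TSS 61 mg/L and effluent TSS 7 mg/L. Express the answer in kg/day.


Concentration drop: TSS_in - TSS_out = 61 - 7 = 54 mg/L
Hourly solids removed = Q * dTSS = 70.9 m^3/h * 54 mg/L = 3828.6 g/h  (m^3/h * mg/L = g/h)
Daily solids removed = 3828.6 * 24 = 91886.4 g/day
Convert g to kg: 91886.4 / 1000 = 91.8864 kg/day

91.8864 kg/day


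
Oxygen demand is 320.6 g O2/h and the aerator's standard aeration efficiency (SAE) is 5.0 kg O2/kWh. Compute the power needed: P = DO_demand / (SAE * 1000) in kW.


SAE in g O2/kWh = 5.0 * 1000 = 5000 g/kWh
P = DO_demand / SAE_g = 320.6 / 5000 = 0.06412 kW

0.06412 kW


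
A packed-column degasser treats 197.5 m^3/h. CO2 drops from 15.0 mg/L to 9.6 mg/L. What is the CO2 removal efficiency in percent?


CO2_out / CO2_in = 9.6 / 15.0 = 0.64
Fraction remaining = 0.64
efficiency = (1 - 0.64) * 100 = 36 %

36 %


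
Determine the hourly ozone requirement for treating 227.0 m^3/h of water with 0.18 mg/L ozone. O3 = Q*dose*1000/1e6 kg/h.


O3 demand (mg/h) = Q * dose * 1000 = 227.0 * 0.18 * 1000 = 40860 mg/h
Convert mg to kg: 40860 / 1e6 = 0.04086 kg/h

0.04086 kg/h


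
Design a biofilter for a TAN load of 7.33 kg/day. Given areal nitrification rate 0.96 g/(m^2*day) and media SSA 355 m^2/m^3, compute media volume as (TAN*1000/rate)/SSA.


A = 7.33*1000 / 0.96 = 7635.4167 m^2
V = 7635.4167 / 355 = 21.5082

21.5082 m^3


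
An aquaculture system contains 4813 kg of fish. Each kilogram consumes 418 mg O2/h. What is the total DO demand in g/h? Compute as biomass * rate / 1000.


Total O2 consumption (mg/h) = 4813 kg * 418 mg/(kg*h) = 2011834 mg/h
Convert to g/h: 2011834 / 1000 = 2011.834 g/h

2011.834 g/h


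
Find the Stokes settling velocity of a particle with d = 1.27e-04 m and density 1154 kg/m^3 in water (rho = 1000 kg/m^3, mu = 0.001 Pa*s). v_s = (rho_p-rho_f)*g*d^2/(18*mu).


Density difference: rho_p - rho_f = 1154 - 1000 = 154 kg/m^3
d^2 = (1.27e-04)^2 = 1.6129e-08 m^2
Numerator = (rho_p - rho_f) * g * d^2 = 154 * 9.81 * 1.6129e-08 = 2.4366725e-05
Denominator = 18 * mu = 18 * 0.001 = 0.018
v_s = 2.4366725e-05 / 0.018 = 0.00135371 m/s
Check: Re = rho_f * v_s * d / mu = 1000 * 0.00135371 * 1.27e-04 / 0.001 = 0.172 < 1, so Stokes' law applies.

0.00135371 m/s


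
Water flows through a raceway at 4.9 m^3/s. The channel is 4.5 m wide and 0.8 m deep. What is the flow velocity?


Cross-sectional area = W * d = 4.5 * 0.8 = 3.6 m^2
Velocity = Q / A = 4.9 / 3.6 = 1.36111 m/s

1.36111 m/s


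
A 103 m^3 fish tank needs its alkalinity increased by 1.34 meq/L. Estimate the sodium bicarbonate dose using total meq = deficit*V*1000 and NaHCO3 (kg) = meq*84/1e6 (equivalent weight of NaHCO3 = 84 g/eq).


Tank volume in L = 103 m^3 * 1000 = 103000 L
Total meq required = 1.34 meq/L * 103000 L = 138020 meq
NaHCO3 mass = 138020 meq * 84 mg/meq / 1e6 = 11.5937 kg

11.5937 kg


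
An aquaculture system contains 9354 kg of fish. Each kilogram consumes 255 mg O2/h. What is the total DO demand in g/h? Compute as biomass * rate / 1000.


Total O2 consumption (mg/h) = 9354 kg * 255 mg/(kg*h) = 2385270 mg/h
Convert to g/h: 2385270 / 1000 = 2385.27 g/h

2385.27 g/h


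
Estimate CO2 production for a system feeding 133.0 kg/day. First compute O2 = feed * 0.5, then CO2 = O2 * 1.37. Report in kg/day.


O2 = 133.0 * 0.5 = 66.5
CO2 = 66.5 * 1.37 = 91.105

91.105 kg/day


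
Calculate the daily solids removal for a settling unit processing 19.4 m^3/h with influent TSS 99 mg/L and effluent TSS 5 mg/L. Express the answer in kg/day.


Concentration drop: TSS_in - TSS_out = 99 - 5 = 94 mg/L
Hourly solids removed = Q * dTSS = 19.4 m^3/h * 94 mg/L = 1823.6 g/h  (m^3/h * mg/L = g/h)
Daily solids removed = 1823.6 * 24 = 43766.4 g/day
Convert g to kg: 43766.4 / 1000 = 43.7664 kg/day

43.7664 kg/day


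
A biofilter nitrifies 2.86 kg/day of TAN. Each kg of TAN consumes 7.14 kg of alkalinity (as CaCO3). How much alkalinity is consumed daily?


Alkalinity factor: 7.14 kg CaCO3 consumed per kg TAN nitrified
alk = 2.86 kg TAN * 7.14 = 20.4204 kg CaCO3/day

20.4204 kg CaCO3/day


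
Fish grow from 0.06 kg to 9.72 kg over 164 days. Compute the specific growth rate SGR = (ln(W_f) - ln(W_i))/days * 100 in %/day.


ln(W_f) = ln(9.72) = 2.2741856
ln(W_i) = ln(0.06) = -2.8134107
ln(W_f) - ln(W_i) = 2.2741856 - -2.8134107 = 5.0875963
SGR = 5.0875963 / 164 * 100 = 3.10219 %/day

3.10219 %/day


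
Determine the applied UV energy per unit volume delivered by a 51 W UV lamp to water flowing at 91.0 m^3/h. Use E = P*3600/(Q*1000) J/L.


Energy delivered per hour = 51 W * 3600 s = 183600 J/h
Volume treated per hour = 91.0 m^3/h * 1000 = 91000 L/h
dose = 183600 / 91000 = 2.01758 J/L

2.01758 J/L


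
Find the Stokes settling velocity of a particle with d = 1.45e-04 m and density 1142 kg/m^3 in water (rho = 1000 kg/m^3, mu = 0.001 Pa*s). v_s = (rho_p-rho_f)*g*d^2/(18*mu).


Density difference: rho_p - rho_f = 1142 - 1000 = 142 kg/m^3
d^2 = (1.45e-04)^2 = 2.1025e-08 m^2
Numerator = (rho_p - rho_f) * g * d^2 = 142 * 9.81 * 2.1025e-08 = 2.9288246e-05
Denominator = 18 * mu = 18 * 0.001 = 0.018
v_s = 2.9288246e-05 / 0.018 = 0.00162712 m/s
Check: Re = rho_f * v_s * d / mu = 1000 * 0.00162712 * 1.45e-04 / 0.001 = 0.236 < 1, so Stokes' law applies.

0.00162712 m/s


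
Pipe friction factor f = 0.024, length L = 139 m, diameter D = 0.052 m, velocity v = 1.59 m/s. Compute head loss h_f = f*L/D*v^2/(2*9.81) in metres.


v^2 = 1.59^2 = 2.5281 m^2/s^2
L/D = 139/0.052 = 2673.0769
h_f = f*(L/D)*v^2/(2g) = 0.024 * 2673.0769 * 2.5281 / 19.62 = 8.26643 m

8.26643 m


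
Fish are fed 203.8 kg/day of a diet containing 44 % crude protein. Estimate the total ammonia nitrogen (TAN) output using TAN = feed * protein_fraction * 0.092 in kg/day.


Protein in feed = 203.8 * 44/100 = 89.672 kg/day
TAN = protein * 0.092 = 89.672 * 0.092 = 8.249824 kg/day

8.249824 kg/day


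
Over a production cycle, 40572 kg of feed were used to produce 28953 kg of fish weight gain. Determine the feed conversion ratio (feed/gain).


FCR = feed consumed / weight gained
FCR = 40572 kg / 28953 kg = 1.40131

1.40131


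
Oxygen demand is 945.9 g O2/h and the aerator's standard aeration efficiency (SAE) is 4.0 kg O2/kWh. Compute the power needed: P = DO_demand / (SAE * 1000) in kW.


SAE in g O2/kWh = 4.0 * 1000 = 4000 g/kWh
P = DO_demand / SAE_g = 945.9 / 4000 = 0.236475 kW

0.236475 kW


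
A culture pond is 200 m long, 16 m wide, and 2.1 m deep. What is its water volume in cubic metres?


Base area = L * W = 200 * 16 = 3200 m^2
Volume = area * depth = 3200 * 2.1 = 6720 m^3

6720 m^3


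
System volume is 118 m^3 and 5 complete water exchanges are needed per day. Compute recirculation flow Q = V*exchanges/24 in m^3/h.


Daily recirculation volume = 118 m^3 * 5 = 590 m^3/day
Flow rate Q = daily volume / 24 h = 590 / 24 = 24.5833 m^3/h

24.5833 m^3/h


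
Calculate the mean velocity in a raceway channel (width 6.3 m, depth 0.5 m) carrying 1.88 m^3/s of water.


Cross-sectional area = W * d = 6.3 * 0.5 = 3.15 m^2
Velocity = Q / A = 1.88 / 3.15 = 0.596825 m/s

0.596825 m/s


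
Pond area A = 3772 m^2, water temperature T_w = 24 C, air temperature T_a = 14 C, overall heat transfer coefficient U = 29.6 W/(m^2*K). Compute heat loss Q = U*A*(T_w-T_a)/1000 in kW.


Temperature difference dT = 24 - 14 = 10 K
Heat loss (W) = U * A * dT = 29.6 * 3772 * 10 = 1116512 W
Convert to kW: 1116512 / 1000 = 1116.512 kW

1116.512 kW


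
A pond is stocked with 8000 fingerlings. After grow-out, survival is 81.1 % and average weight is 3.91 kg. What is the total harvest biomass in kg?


Survivors = 8000 * 81.1/100 = 6488 fish
Harvest biomass = survivors * W_f = 6488 * 3.91 = 25368.08 kg

25368.08 kg


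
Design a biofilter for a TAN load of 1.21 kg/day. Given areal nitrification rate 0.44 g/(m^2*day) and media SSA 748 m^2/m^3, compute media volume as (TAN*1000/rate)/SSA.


A = 1.21*1000 / 0.44 = 2750 m^2
V = 2750 / 748 = 3.67647

3.67647 m^3


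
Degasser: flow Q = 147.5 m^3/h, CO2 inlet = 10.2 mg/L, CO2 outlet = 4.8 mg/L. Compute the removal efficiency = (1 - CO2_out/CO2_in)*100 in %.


CO2_out / CO2_in = 4.8 / 10.2 = 0.47058824
Fraction remaining = 0.47058824
efficiency = (1 - 0.47058824) * 100 = 52.9412 %

52.9412 %


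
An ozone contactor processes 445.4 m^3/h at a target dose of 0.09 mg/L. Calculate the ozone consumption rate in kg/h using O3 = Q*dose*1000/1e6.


O3 demand (mg/h) = Q * dose * 1000 = 445.4 * 0.09 * 1000 = 40086 mg/h
Convert mg to kg: 40086 / 1e6 = 0.040086 kg/h

0.040086 kg/h


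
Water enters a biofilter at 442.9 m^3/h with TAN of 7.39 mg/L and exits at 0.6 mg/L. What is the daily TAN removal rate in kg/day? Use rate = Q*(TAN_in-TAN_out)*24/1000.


Concentration drop: TAN_in - TAN_out = 7.39 - 0.6 = 6.79 mg/L
Hourly TAN removed = Q * dTAN = 442.9 m^3/h * 6.79 mg/L = 3007.291 g/h  (m^3/h * mg/L = g/h)
Daily TAN removed = 3007.291 * 24 = 72174.984 g/day
Convert to kg/day: 72174.984 / 1000 = 72.174984 kg/day

72.174984 kg/day


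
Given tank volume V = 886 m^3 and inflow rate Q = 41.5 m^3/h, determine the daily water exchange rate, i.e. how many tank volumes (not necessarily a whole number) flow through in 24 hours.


Daily flow volume = 41.5 m^3/h * 24 h = 996 m^3/day
Exchanges = daily flow / tank volume = 996 / 886 = 1.12415 exchanges/day

1.12415 exchanges/day


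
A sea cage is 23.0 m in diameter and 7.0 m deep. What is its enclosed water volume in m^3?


r = d/2 = 23.0/2 = 11.5 m
Base area = pi*r^2 = pi*11.5^2 = 415.47563 m^2
Volume = 415.47563 * 7.0 = 2908.33 m^3

2908.33 m^3


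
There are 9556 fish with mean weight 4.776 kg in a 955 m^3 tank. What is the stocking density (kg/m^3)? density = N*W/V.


Total biomass = 9556 fish * 4.776 kg = 45639.456 kg
Density = total biomass / volume = 45639.456 / 955 = 47.79 kg/m^3

47.79 kg/m^3


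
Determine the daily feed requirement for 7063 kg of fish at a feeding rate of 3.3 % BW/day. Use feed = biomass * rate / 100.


Feeding rate fraction = 3.3% / 100 = 0.033
Daily feed = 7063 kg * 0.033 = 233.079 kg/day

233.079 kg/day


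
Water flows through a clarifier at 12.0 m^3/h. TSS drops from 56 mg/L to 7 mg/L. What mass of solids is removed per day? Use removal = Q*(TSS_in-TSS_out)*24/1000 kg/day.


Concentration drop: TSS_in - TSS_out = 56 - 7 = 49 mg/L
Hourly solids removed = Q * dTSS = 12.0 m^3/h * 49 mg/L = 588 g/h  (m^3/h * mg/L = g/h)
Daily solids removed = 588 * 24 = 14112 g/day
Convert g to kg: 14112 / 1000 = 14.112 kg/day

14.112 kg/day


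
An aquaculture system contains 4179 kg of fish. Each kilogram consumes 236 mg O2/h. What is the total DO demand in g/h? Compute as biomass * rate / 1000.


Total O2 consumption (mg/h) = 4179 kg * 236 mg/(kg*h) = 986244 mg/h
Convert to g/h: 986244 / 1000 = 986.244 g/h

986.244 g/h


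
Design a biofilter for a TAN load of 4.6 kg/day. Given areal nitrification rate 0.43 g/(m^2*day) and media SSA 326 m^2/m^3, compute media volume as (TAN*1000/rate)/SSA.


A = 4.6*1000 / 0.43 = 10697.674 m^2
V = 10697.674 / 326 = 32.815

32.815 m^3


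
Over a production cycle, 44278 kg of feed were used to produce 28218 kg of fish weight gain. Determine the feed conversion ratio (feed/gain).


FCR = feed consumed / weight gained
FCR = 44278 kg / 28218 kg = 1.56914

1.56914


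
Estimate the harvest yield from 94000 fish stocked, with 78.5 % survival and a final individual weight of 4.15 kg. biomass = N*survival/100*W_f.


Survivors = 94000 * 78.5/100 = 73790 fish
Harvest biomass = survivors * W_f = 73790 * 4.15 = 306228.5 kg

306228.5 kg


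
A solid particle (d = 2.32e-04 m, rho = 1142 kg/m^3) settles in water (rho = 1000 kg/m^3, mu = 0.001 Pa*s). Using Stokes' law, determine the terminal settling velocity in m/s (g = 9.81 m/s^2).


Density difference: rho_p - rho_f = 1142 - 1000 = 142 kg/m^3
d^2 = (2.32e-04)^2 = 5.3824e-08 m^2
Numerator = (rho_p - rho_f) * g * d^2 = 142 * 9.81 * 5.3824e-08 = 7.4977908e-05
Denominator = 18 * mu = 18 * 0.001 = 0.018
v_s = 7.4977908e-05 / 0.018 = 0.00416544 m/s
Check: Re = rho_f * v_s * d / mu = 1000 * 0.00416544 * 2.32e-04 / 0.001 = 0.966 < 1, so Stokes' law applies.

0.00416544 m/s


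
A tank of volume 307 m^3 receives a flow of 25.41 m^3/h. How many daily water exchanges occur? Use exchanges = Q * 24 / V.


Daily flow volume = 25.41 m^3/h * 24 h = 609.84 m^3/day
Exchanges = daily flow / tank volume = 609.84 / 307 = 1.98645 exchanges/day

1.98645 exchanges/day


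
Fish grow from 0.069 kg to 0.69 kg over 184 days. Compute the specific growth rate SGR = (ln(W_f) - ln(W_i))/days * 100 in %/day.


ln(W_f) = ln(0.69) = -0.37106368
ln(W_i) = ln(0.069) = -2.6736488
ln(W_f) - ln(W_i) = -0.37106368 - -2.6736488 = 2.3025851
SGR = 2.3025851 / 184 * 100 = 1.2514 %/day

1.2514 %/day


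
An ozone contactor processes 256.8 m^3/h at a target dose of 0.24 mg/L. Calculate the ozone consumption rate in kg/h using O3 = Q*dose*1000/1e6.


O3 demand (mg/h) = Q * dose * 1000 = 256.8 * 0.24 * 1000 = 61632 mg/h
Convert mg to kg: 61632 / 1e6 = 0.061632 kg/h

0.061632 kg/h


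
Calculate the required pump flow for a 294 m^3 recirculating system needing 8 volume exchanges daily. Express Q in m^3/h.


Daily recirculation volume = 294 m^3 * 8 = 2352 m^3/day
Flow rate Q = daily volume / 24 h = 2352 / 24 = 98 m^3/h

98 m^3/h


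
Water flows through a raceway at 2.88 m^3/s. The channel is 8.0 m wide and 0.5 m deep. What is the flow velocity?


Cross-sectional area = W * d = 8.0 * 0.5 = 4 m^2
Velocity = Q / A = 2.88 / 4 = 0.72 m/s

0.72 m/s


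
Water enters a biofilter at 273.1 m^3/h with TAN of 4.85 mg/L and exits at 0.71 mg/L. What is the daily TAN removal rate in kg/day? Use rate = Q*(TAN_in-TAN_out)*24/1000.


Concentration drop: TAN_in - TAN_out = 4.85 - 0.71 = 4.14 mg/L
Hourly TAN removed = Q * dTAN = 273.1 m^3/h * 4.14 mg/L = 1130.634 g/h  (m^3/h * mg/L = g/h)
Daily TAN removed = 1130.634 * 24 = 27135.216 g/day
Convert to kg/day: 27135.216 / 1000 = 27.135216 kg/day

27.135216 kg/day


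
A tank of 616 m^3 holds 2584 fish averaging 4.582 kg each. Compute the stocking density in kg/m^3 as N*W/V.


Total biomass = 2584 fish * 4.582 kg = 11839.888 kg
Density = total biomass / volume = 11839.888 / 616 = 19.2206 kg/m^3

19.2206 kg/m^3


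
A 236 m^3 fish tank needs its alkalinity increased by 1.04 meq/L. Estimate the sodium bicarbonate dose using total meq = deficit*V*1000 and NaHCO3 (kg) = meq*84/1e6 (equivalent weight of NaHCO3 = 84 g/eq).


Tank volume in L = 236 m^3 * 1000 = 236000 L
Total meq required = 1.04 meq/L * 236000 L = 245440 meq
NaHCO3 mass = 245440 meq * 84 mg/meq / 1e6 = 20.617 kg

20.617 kg


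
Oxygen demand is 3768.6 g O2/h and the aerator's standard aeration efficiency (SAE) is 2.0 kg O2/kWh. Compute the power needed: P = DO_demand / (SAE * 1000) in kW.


SAE in g O2/kWh = 2.0 * 1000 = 2000 g/kWh
P = DO_demand / SAE_g = 3768.6 / 2000 = 1.8843 kW

1.8843 kW


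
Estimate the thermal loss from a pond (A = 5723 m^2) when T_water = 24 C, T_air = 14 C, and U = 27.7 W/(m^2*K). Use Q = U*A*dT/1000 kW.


Temperature difference dT = 24 - 14 = 10 K
Heat loss (W) = U * A * dT = 27.7 * 5723 * 10 = 1585271 W
Convert to kW: 1585271 / 1000 = 1585.271 kW

1585.271 kW


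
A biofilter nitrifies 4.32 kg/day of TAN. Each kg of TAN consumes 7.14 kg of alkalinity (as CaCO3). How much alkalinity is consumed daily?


Alkalinity factor: 7.14 kg CaCO3 consumed per kg TAN nitrified
alk = 4.32 kg TAN * 7.14 = 30.8448 kg CaCO3/day

30.8448 kg CaCO3/day


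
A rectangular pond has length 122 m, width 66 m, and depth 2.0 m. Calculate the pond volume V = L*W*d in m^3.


Base area = L * W = 122 * 66 = 8052 m^2
Volume = area * depth = 8052 * 2.0 = 16104 m^3

16104 m^3


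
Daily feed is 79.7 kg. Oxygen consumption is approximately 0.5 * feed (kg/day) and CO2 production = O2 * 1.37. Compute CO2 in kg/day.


O2 = 79.7 * 0.5 = 39.85
CO2 = 39.85 * 1.37 = 54.5945

54.5945 kg/day


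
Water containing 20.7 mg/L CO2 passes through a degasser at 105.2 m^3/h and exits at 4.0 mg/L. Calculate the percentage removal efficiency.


CO2_out / CO2_in = 4.0 / 20.7 = 0.19323671
Fraction remaining = 0.19323671
efficiency = (1 - 0.19323671) * 100 = 80.6763 %

80.6763 %


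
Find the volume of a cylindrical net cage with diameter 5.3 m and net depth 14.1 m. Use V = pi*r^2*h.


r = d/2 = 5.3/2 = 2.65 m
Base area = pi*r^2 = pi*2.65^2 = 22.061834 m^2
Volume = 22.061834 * 14.1 = 311.072 m^3

311.072 m^3


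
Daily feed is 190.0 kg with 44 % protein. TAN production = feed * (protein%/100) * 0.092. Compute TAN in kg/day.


Protein in feed = 190.0 * 44/100 = 83.6 kg/day
TAN = protein * 0.092 = 83.6 * 0.092 = 7.6912 kg/day

7.6912 kg/day


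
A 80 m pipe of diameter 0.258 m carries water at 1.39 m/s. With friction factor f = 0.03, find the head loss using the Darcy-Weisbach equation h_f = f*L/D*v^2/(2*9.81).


v^2 = 1.39^2 = 1.9321 m^2/s^2
L/D = 80/0.258 = 310.07752
h_f = f*(L/D)*v^2/(2g) = 0.03 * 310.07752 * 1.9321 / 19.62 = 0.916056 m

0.916056 m


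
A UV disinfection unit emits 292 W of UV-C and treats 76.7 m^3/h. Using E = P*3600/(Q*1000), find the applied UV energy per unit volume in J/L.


Energy delivered per hour = 292 W * 3600 s = 1051200 J/h
Volume treated per hour = 76.7 m^3/h * 1000 = 76700 L/h
dose = 1051200 / 76700 = 13.7053 J/L

13.7053 J/L


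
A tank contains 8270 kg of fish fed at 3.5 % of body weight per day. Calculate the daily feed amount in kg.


Feeding rate fraction = 3.5% / 100 = 0.035
Daily feed = 8270 kg * 0.035 = 289.45 kg/day

289.45 kg/day


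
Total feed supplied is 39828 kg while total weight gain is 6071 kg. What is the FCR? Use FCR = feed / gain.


FCR = feed consumed / weight gained
FCR = 39828 kg / 6071 kg = 6.56037

6.56037


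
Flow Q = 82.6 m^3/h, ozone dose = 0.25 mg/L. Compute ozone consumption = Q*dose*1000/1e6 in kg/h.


O3 demand (mg/h) = Q * dose * 1000 = 82.6 * 0.25 * 1000 = 20650 mg/h
Convert mg to kg: 20650 / 1e6 = 0.02065 kg/h

0.02065 kg/h


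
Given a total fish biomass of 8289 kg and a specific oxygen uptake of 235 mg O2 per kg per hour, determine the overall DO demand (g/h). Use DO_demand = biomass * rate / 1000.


Total O2 consumption (mg/h) = 8289 kg * 235 mg/(kg*h) = 1947915 mg/h
Convert to g/h: 1947915 / 1000 = 1947.915 g/h

1947.915 g/h


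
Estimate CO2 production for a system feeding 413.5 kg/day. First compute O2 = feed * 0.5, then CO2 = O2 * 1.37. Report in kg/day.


O2 = 413.5 * 0.5 = 206.75
CO2 = 206.75 * 1.37 = 283.2475

283.2475 kg/day


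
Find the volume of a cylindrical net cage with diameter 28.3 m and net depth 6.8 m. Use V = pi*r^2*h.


r = d/2 = 28.3/2 = 14.15 m
Base area = pi*r^2 = pi*14.15^2 = 629.01754 m^2
Volume = 629.01754 * 6.8 = 4277.32 m^3

4277.32 m^3


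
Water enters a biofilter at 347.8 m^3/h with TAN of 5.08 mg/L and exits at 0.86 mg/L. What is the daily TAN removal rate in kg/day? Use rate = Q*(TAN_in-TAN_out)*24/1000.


Concentration drop: TAN_in - TAN_out = 5.08 - 0.86 = 4.22 mg/L
Hourly TAN removed = Q * dTAN = 347.8 m^3/h * 4.22 mg/L = 1467.716 g/h  (m^3/h * mg/L = g/h)
Daily TAN removed = 1467.716 * 24 = 35225.184 g/day
Convert to kg/day: 35225.184 / 1000 = 35.225184 kg/day

35.225184 kg/day


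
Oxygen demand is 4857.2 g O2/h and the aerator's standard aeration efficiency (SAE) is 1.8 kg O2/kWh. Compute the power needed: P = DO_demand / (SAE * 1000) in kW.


SAE in g O2/kWh = 1.8 * 1000 = 1800 g/kWh
P = DO_demand / SAE_g = 4857.2 / 1800 = 2.69844 kW

2.69844 kW


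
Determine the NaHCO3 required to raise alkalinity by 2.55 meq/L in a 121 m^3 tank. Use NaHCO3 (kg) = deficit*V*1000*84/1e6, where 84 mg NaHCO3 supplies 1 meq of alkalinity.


Tank volume in L = 121 m^3 * 1000 = 121000 L
Total meq required = 2.55 meq/L * 121000 L = 308550 meq
NaHCO3 mass = 308550 meq * 84 mg/meq / 1e6 = 25.9182 kg

25.9182 kg


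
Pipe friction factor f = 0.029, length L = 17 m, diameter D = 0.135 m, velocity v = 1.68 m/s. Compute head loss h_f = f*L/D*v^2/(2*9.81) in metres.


v^2 = 1.68^2 = 2.8224 m^2/s^2
L/D = 17/0.135 = 125.92593
h_f = f*(L/D)*v^2/(2g) = 0.029 * 125.92593 * 2.8224 / 19.62 = 0.525331 m

0.525331 m


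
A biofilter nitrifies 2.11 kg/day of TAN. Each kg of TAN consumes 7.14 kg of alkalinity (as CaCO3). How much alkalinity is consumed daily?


Alkalinity factor: 7.14 kg CaCO3 consumed per kg TAN nitrified
alk = 2.11 kg TAN * 7.14 = 15.0654 kg CaCO3/day

15.0654 kg CaCO3/day


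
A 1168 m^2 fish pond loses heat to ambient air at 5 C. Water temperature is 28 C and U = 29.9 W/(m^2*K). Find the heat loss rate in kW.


Temperature difference dT = 28 - 5 = 23 K
Heat loss (W) = U * A * dT = 29.9 * 1168 * 23 = 803233.6 W
Convert to kW: 803233.6 / 1000 = 803.2336 kW

803.2336 kW


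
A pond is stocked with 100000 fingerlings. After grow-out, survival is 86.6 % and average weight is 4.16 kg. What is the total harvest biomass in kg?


Survivors = 100000 * 86.6/100 = 86600 fish
Harvest biomass = survivors * W_f = 86600 * 4.16 = 360256 kg

360256 kg


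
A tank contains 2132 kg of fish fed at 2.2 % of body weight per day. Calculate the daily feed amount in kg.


Feeding rate fraction = 2.2% / 100 = 0.022
Daily feed = 2132 kg * 0.022 = 46.904 kg/day

46.904 kg/day


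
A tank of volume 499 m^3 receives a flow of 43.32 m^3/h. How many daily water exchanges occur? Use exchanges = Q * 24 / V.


Daily flow volume = 43.32 m^3/h * 24 h = 1039.68 m^3/day
Exchanges = daily flow / tank volume = 1039.68 / 499 = 2.08353 exchanges/day

2.08353 exchanges/day


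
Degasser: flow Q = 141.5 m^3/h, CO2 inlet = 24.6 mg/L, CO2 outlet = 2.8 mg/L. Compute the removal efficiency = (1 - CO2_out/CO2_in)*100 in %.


CO2_out / CO2_in = 2.8 / 24.6 = 0.11382114
Fraction remaining = 0.11382114
efficiency = (1 - 0.11382114) * 100 = 88.6179 %

88.6179 %


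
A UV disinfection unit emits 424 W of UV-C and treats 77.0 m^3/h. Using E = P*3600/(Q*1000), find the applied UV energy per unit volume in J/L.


Energy delivered per hour = 424 W * 3600 s = 1526400 J/h
Volume treated per hour = 77.0 m^3/h * 1000 = 77000 L/h
dose = 1526400 / 77000 = 19.8234 J/L

19.8234 J/L


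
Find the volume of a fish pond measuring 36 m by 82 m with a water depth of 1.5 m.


Base area = L * W = 36 * 82 = 2952 m^2
Volume = area * depth = 2952 * 1.5 = 4428 m^3

4428 m^3


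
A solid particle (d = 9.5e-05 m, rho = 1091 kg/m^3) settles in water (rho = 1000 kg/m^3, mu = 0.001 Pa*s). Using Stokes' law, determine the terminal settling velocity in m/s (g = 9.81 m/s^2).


Density difference: rho_p - rho_f = 1091 - 1000 = 91 kg/m^3
d^2 = (9.5e-05)^2 = 9.025e-09 m^2
Numerator = (rho_p - rho_f) * g * d^2 = 91 * 9.81 * 9.025e-09 = 8.0567077e-06
Denominator = 18 * mu = 18 * 0.001 = 0.018
v_s = 8.0567077e-06 / 0.018 = 4.47595e-04 m/s
Check: Re = rho_f * v_s * d / mu = 1000 * 4.47595e-04 * 9.5e-05 / 0.001 = 0.0425 < 1, so Stokes' law applies.

4.47595e-04 m/s


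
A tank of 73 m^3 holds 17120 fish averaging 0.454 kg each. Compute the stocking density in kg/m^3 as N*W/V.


Total biomass = 17120 fish * 0.454 kg = 7772.48 kg
Density = total biomass / volume = 7772.48 / 73 = 106.472 kg/m^3

106.472 kg/m^3


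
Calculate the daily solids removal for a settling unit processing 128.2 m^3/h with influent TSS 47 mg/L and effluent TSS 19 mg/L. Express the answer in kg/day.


Concentration drop: TSS_in - TSS_out = 47 - 19 = 28 mg/L
Hourly solids removed = Q * dTSS = 128.2 m^3/h * 28 mg/L = 3589.6 g/h  (m^3/h * mg/L = g/h)
Daily solids removed = 3589.6 * 24 = 86150.4 g/day
Convert g to kg: 86150.4 / 1000 = 86.1504 kg/day

86.1504 kg/day


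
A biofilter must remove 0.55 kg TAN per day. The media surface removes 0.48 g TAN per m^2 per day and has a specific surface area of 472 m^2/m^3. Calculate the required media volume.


A = 0.55*1000 / 0.48 = 1145.8333 m^2
V = 1145.8333 / 472 = 2.42761

2.42761 m^3


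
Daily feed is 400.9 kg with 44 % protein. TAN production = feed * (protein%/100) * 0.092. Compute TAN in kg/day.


Protein in feed = 400.9 * 44/100 = 176.396 kg/day
TAN = protein * 0.092 = 176.396 * 0.092 = 16.228432 kg/day

16.228432 kg/day


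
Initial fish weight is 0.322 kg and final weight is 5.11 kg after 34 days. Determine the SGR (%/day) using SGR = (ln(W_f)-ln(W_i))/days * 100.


ln(W_f) = ln(5.11) = 1.6311994
ln(W_i) = ln(0.322) = -1.1332037
ln(W_f) - ln(W_i) = 1.6311994 - -1.1332037 = 2.7644031
SGR = 2.7644031 / 34 * 100 = 8.1306 %/day

8.1306 %/day


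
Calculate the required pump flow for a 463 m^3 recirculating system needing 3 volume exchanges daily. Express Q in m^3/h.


Daily recirculation volume = 463 m^3 * 3 = 1389 m^3/day
Flow rate Q = daily volume / 24 h = 1389 / 24 = 57.875 m^3/h

57.875 m^3/h


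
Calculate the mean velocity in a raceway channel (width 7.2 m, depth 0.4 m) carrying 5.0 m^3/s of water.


Cross-sectional area = W * d = 7.2 * 0.4 = 2.88 m^2
Velocity = Q / A = 5.0 / 2.88 = 1.73611 m/s

1.73611 m/s


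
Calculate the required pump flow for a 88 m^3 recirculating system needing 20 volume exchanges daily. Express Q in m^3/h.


Daily recirculation volume = 88 m^3 * 20 = 1760 m^3/day
Flow rate Q = daily volume / 24 h = 1760 / 24 = 73.3333 m^3/h

73.3333 m^3/h


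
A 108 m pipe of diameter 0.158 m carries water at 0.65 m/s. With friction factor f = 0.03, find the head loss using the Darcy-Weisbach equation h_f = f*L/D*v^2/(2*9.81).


v^2 = 0.65^2 = 0.4225 m^2/s^2
L/D = 108/0.158 = 683.5443
h_f = f*(L/D)*v^2/(2g) = 0.03 * 683.5443 * 0.4225 / 19.62 = 0.441586 m

0.441586 m


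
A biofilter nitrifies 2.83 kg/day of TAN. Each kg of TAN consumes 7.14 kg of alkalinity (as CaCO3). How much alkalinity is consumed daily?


Alkalinity factor: 7.14 kg CaCO3 consumed per kg TAN nitrified
alk = 2.83 kg TAN * 7.14 = 20.2062 kg CaCO3/day

20.2062 kg CaCO3/day


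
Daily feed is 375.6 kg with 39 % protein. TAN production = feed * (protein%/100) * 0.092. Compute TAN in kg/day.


Protein in feed = 375.6 * 39/100 = 146.484 kg/day
TAN = protein * 0.092 = 146.484 * 0.092 = 13.476528 kg/day

13.476528 kg/day


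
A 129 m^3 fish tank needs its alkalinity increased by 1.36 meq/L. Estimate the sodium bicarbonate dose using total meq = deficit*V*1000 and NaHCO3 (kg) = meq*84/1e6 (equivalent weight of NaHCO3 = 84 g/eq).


Tank volume in L = 129 m^3 * 1000 = 129000 L
Total meq required = 1.36 meq/L * 129000 L = 175440 meq
NaHCO3 mass = 175440 meq * 84 mg/meq / 1e6 = 14.737 kg

14.737 kg


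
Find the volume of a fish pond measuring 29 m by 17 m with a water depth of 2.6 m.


Base area = L * W = 29 * 17 = 493 m^2
Volume = area * depth = 493 * 2.6 = 1281.8 m^3

1281.8 m^3


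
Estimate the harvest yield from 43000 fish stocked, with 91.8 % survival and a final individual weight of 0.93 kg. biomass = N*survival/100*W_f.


Survivors = 43000 * 91.8/100 = 39474 fish
Harvest biomass = survivors * W_f = 39474 * 0.93 = 36710.82 kg

36710.82 kg


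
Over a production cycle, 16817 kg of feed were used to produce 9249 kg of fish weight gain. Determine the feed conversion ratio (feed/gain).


FCR = feed consumed / weight gained
FCR = 16817 kg / 9249 kg = 1.81825

1.81825


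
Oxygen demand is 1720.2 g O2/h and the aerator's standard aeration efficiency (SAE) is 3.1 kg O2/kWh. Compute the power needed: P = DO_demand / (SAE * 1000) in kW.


SAE in g O2/kWh = 3.1 * 1000 = 3100 g/kWh
P = DO_demand / SAE_g = 1720.2 / 3100 = 0.554903 kW

0.554903 kW


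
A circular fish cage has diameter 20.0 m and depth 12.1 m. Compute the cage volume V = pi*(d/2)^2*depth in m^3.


r = d/2 = 20.0/2 = 10 m
Base area = pi*r^2 = pi*10^2 = 314.15927 m^2
Volume = 314.15927 * 12.1 = 3801.33 m^3

3801.33 m^3


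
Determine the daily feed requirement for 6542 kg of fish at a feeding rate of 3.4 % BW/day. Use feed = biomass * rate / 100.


Feeding rate fraction = 3.4% / 100 = 0.034
Daily feed = 6542 kg * 0.034 = 222.428 kg/day

222.428 kg/day


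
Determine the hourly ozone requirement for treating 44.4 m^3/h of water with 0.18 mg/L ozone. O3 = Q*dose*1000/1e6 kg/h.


O3 demand (mg/h) = Q * dose * 1000 = 44.4 * 0.18 * 1000 = 7992 mg/h
Convert mg to kg: 7992 / 1e6 = 0.007992 kg/h

0.007992 kg/h


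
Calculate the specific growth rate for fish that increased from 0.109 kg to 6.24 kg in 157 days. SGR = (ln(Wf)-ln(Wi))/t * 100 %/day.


ln(W_f) = ln(6.24) = 1.8309802
ln(W_i) = ln(0.109) = -2.2164074
ln(W_f) - ln(W_i) = 1.8309802 - -2.2164074 = 4.0473876
SGR = 4.0473876 / 157 * 100 = 2.57795 %/day

2.57795 %/day


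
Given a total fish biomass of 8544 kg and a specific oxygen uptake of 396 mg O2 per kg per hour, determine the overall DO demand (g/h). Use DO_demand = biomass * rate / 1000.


Total O2 consumption (mg/h) = 8544 kg * 396 mg/(kg*h) = 3383424 mg/h
Convert to g/h: 3383424 / 1000 = 3383.424 g/h

3383.424 g/h


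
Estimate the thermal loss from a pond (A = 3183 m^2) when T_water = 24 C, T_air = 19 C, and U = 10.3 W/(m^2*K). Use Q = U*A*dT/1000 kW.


Temperature difference dT = 24 - 19 = 5 K
Heat loss (W) = U * A * dT = 10.3 * 3183 * 5 = 163924.5 W
Convert to kW: 163924.5 / 1000 = 163.9245 kW

163.9245 kW


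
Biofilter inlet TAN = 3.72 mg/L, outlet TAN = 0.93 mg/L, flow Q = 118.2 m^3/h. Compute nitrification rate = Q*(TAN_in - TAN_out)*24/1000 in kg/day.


Concentration drop: TAN_in - TAN_out = 3.72 - 0.93 = 2.79 mg/L
Hourly TAN removed = Q * dTAN = 118.2 m^3/h * 2.79 mg/L = 329.778 g/h  (m^3/h * mg/L = g/h)
Daily TAN removed = 329.778 * 24 = 7914.672 g/day
Convert to kg/day: 7914.672 / 1000 = 7.914672 kg/day

7.914672 kg/day


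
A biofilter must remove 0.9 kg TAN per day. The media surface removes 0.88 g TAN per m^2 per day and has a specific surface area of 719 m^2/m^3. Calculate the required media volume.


A = 0.9*1000 / 0.88 = 1022.7273 m^2
V = 1022.7273 / 719 = 1.42243

1.42243 m^3


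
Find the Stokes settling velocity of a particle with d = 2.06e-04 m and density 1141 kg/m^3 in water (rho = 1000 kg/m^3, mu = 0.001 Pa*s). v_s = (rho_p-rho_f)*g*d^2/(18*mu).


Density difference: rho_p - rho_f = 1141 - 1000 = 141 kg/m^3
d^2 = (2.06e-04)^2 = 4.2436e-08 m^2
Numerator = (rho_p - rho_f) * g * d^2 = 141 * 9.81 * 4.2436e-08 = 5.86979e-05
Denominator = 18 * mu = 18 * 0.001 = 0.018
v_s = 5.86979e-05 / 0.018 = 0.00326099 m/s
Check: Re = rho_f * v_s * d / mu = 1000 * 0.00326099 * 2.06e-04 / 0.001 = 0.672 < 1, so Stokes' law applies.

0.00326099 m/s
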